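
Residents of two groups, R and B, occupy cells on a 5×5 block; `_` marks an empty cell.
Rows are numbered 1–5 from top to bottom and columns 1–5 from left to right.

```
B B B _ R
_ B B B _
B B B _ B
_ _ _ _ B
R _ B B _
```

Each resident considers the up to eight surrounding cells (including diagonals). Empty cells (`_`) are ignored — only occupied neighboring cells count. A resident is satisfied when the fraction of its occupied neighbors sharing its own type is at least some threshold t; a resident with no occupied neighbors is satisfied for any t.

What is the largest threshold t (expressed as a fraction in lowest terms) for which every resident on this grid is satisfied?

(1,1)B 2/2
(1,2)B 4/4
(1,3)B 4/4
(1,5)R 0/1
(2,2)B 7/7
(2,3)B 6/6
(2,4)B 4/5
(3,1)B 2/2
(3,2)B 4/4
(3,3)B 4/4
(3,5)B 2/2
(4,5)B 2/2
(5,1)R — no occupied neighbors
(5,3)B 1/1
(5,4)B 2/2
The smallest same-type fraction is 0/1 at (1,5), which reduces to 0/1. Any threshold above that leaves this resident unsatisfied.

0/1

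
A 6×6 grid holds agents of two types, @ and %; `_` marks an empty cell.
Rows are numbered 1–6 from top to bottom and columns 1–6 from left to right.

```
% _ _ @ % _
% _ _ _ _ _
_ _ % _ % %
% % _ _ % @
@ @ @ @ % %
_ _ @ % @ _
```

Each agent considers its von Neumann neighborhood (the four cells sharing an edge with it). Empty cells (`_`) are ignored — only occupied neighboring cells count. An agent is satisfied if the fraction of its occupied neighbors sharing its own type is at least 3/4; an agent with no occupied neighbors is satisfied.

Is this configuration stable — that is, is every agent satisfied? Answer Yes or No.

(1,1)% 1/1 ✓
(1,4)@ 0/1 ✗
(1,5)% 0/1 ✗
(2,1)% 1/1 ✓
(3,3)% 0/0 ✓
(3,5)% 2/2 ✓
(3,6)% 1/2 ✗
(4,1)% 1/2 ✗
(4,2)% 1/2 ✗
(4,5)% 2/3 ✗
(4,6)@ 0/3 ✗
(5,1)@ 1/2 ✗
(5,2)@ 2/3 ✗
(5,3)@ 3/3 ✓
(5,4)@ 1/3 ✗
(5,5)% 2/4 ✗
(5,6)% 1/2 ✗
(6,3)@ 1/2 ✗
(6,4)% 0/3 ✗
(6,5)@ 0/2 ✗
For instance (1,4) has only 0/1 same-type neighbors, below 3/4.

No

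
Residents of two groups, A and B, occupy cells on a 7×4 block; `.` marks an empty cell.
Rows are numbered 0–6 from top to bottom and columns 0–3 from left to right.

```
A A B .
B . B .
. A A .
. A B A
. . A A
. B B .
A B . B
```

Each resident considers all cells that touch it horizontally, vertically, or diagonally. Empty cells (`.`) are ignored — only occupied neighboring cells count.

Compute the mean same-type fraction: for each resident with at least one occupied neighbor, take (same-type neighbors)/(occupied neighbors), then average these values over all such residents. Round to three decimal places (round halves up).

(0,0)A 1/2
(0,1)A 1/4
(0,2)B 1/2
(1,0)B 0/3
(1,2)B 1/4
(2,1)A 2/5
(2,2)A 3/5
(3,1)A 3/4
(3,2)B 0/6
(3,3)A 3/4
(4,2)A 3/6
(4,3)A 2/4
(5,1)B 2/4
(5,2)B 3/5
(6,0)A 0/2
(6,1)B 2/3
(6,3)B 1/1
Sum over 17 residents: 1/2 + 1/4 + 1/2 + 0/3 + 1/4 + 2/5 + 3/5 + 3/4 + 0/6 + 3/4 + 3/6 + 2/4 + 2/4 + 3/5 + 0/2 + 2/3 + 1/1 = 233/30; mean = 233/30 ÷ 17 = 233/510 = 0.456862… → 0.457.

0.457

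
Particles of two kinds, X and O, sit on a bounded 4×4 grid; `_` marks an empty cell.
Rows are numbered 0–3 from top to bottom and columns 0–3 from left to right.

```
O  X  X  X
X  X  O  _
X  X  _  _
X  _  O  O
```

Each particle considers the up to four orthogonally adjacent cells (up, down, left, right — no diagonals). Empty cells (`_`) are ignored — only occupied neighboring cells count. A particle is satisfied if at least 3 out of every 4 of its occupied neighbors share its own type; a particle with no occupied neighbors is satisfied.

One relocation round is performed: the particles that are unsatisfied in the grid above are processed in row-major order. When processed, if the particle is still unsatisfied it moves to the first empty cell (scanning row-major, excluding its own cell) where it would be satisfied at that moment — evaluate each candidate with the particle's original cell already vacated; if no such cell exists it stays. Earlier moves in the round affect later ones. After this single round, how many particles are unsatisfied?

1

Initially unsatisfied (in order): (0,0), (0,1), (0,2), (1,0), (1,2).
  (0,0) → (2,3).
  (0,1): now satisfied by earlier moves; stays.
  (0,2) → (0,0).
  (1,0): now satisfied by earlier moves; stays.
  (1,2): no empty cell satisfies it; stays.
Resulting grid:
X X _ X
X X O _
X X _ O
X _ O O
Unsatisfied now: (1,2).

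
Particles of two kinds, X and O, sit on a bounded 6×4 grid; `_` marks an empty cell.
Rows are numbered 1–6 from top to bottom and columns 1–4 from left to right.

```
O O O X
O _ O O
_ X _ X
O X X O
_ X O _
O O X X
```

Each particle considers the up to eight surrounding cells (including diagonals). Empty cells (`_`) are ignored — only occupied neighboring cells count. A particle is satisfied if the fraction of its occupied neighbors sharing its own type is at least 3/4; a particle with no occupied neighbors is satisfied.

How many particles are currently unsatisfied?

(1,1)O 2/2 ✓
(1,2)O 4/4 ✓
(1,3)O 3/4 ✓
(1,4)X 0/3 ✗
(2,1)O 2/3 ✗
(2,3)O 3/6 ✗
(2,4)O 2/4 ✗
(3,2)X 2/5 ✗
(3,4)X 1/4 ✗
(4,1)O 0/3 ✗
(4,2)X 3/5 ✗
(4,3)X 4/6 ✗
(4,4)O 1/3 ✗
(5,2)X 3/7 ✗
(5,3)O 2/7 ✗
(6,1)O 1/2 ✗
(6,2)O 2/4 ✗
(6,3)X 2/4 ✗
(6,4)X 1/2 ✗
Unsatisfied: (1,4), (2,1), (2,3), (2,4), (3,2), (3,4), (4,1), (4,2), (4,3), (4,4), (5,2), (5,3), (6,1), (6,2), (6,3), (6,4) — 16 in total.

16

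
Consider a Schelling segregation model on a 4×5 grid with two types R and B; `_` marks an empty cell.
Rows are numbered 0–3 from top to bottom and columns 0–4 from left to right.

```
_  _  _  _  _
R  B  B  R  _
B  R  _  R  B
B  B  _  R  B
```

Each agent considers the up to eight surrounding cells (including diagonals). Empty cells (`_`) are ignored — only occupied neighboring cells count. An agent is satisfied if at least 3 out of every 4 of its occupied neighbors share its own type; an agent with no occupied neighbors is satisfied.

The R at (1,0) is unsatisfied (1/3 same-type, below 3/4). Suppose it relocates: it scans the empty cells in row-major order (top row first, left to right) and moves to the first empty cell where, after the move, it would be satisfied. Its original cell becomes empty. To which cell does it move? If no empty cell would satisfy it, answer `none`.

(0,4)

Vacating (1,0). Empty cells in order:
  (0,0): 0/1 same-type → still unsatisfied.
  (0,1): 0/2 same-type → still unsatisfied.
  (0,2): 1/3 same-type → still unsatisfied.
  (0,3): 1/2 same-type → still unsatisfied.
  (0,4): 1/1 same-type → satisfied — stop here.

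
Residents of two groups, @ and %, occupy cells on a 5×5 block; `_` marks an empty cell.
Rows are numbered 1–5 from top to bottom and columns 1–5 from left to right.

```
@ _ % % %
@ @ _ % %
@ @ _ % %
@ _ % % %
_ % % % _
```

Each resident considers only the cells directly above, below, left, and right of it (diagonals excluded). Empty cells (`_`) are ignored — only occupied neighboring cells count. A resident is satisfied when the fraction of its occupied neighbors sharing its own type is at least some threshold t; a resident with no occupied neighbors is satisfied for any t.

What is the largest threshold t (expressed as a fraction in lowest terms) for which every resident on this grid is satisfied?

1/1

Row 1: (1,1)@ 1/1 · (1,3)% 1/1 · (1,4)% 3/3 · (1,5)% 2/2
Row 2: (2,1)@ 3/3 · (2,2)@ 2/2 · (2,4)% 3/3 · (2,5)% 3/3
Row 3: (3,1)@ 3/3 · (3,2)@ 2/2 · (3,4)% 3/3 · (3,5)% 3/3
Row 4: (4,1)@ 1/1 · (4,3)% 2/2 · (4,4)% 4/4 · (4,5)% 2/2
Row 5: (5,2)% 1/1 · (5,3)% 3/3 · (5,4)% 2/2
The smallest same-type fraction is 1/1 at (1,1), which reduces to 1/1. Any threshold above that leaves this resident unsatisfied.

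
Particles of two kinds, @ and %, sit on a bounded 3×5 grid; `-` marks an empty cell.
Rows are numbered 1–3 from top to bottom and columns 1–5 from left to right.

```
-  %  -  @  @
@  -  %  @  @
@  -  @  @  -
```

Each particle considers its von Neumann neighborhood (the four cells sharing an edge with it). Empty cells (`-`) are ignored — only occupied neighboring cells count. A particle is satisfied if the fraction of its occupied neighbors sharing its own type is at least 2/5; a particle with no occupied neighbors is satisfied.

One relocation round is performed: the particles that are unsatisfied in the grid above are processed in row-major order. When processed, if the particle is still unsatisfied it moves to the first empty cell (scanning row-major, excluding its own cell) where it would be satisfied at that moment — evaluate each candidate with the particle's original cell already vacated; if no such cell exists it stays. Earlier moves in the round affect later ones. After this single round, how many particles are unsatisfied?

0

Initially unsatisfied (in order): (2,3).
  (2,3) → (1,1).
Resulting grid:
% % - @ @
@ - - @ @
@ - @ @ -
All satisfied now.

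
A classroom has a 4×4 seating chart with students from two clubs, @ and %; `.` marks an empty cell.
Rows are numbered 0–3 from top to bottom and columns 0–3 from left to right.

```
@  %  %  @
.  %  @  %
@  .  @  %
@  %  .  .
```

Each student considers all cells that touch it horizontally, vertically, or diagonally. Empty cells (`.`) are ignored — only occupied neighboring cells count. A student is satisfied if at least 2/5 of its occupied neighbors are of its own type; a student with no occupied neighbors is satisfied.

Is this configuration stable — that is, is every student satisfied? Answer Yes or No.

No

Row 0: (0,0)@ 0/2 not · (0,1)% 2/4 satisfied · (0,2)% 3/5 satisfied · (0,3)@ 1/3 not
Row 1: (1,1)% 2/6 not · (1,2)@ 2/7 not · (1,3)% 2/5 satisfied
Row 2: (2,0)@ 1/3 not · (2,2)@ 1/5 not · (2,3)% 1/3 not
Row 3: (3,0)@ 1/2 satisfied · (3,1)% 0/3 not
For instance (0,0) has only 0/2 same-type neighbors, below 2/5.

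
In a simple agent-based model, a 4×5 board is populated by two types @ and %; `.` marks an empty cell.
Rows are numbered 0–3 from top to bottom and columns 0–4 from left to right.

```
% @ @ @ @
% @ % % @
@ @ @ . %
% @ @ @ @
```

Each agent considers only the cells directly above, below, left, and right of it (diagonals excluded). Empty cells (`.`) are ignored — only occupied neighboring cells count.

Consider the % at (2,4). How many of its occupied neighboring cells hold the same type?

0

Occupied neighbors of (2,4): (1,4)=@, (3,4)=@.
Same type (%): 0 of 2.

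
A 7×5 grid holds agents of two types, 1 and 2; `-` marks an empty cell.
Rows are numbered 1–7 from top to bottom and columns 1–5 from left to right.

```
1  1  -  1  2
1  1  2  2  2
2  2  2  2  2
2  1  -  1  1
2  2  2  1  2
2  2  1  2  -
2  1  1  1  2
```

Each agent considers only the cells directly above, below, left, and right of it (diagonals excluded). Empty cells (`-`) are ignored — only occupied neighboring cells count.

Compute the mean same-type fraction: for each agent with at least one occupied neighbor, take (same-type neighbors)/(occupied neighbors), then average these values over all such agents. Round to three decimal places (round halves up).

0.549

(1,1)1 2/2
(1,2)1 2/2
(1,4)1 0/2
(1,5)2 1/2
(2,1)1 2/3
(2,2)1 2/4
(2,3)2 2/3
(2,4)2 3/4
(2,5)2 3/3
(3,1)2 2/3
(3,2)2 2/4
(3,3)2 3/3
(3,4)2 3/4
(3,5)2 2/3
(4,1)2 2/3
(4,2)1 0/3
(4,4)1 2/3
(4,5)1 1/3
(5,1)2 3/3
(5,2)2 3/4
(5,3)2 1/3
(5,4)1 1/4
(5,5)2 0/2
(6,1)2 3/3
(6,2)2 2/4
(6,3)1 1/4
(6,4)2 0/3
(7,1)2 1/2
(7,2)1 1/3
(7,3)1 3/3
(7,4)1 1/3
(7,5)2 0/1
Sum over 32 agents: 2/2 + 2/2 + 0/2 + 1/2 + 2/3 + 2/4 + 2/3 + 3/4 + 3/3 + 2/3 + 2/4 + 3/3 + 3/4 + 2/3 + 2/3 + 0/3 + 2/3 + 1/3 + 3/3 + 3/4 + 1/3 + 1/4 + 0/2 + 3/3 + 2/4 + 1/4 + 0/3 + 1/2 + 1/3 + 3/3 + 1/3 + 0/1 = 211/12; mean = 211/12 ÷ 32 = 211/384 = 0.549479… → 0.549.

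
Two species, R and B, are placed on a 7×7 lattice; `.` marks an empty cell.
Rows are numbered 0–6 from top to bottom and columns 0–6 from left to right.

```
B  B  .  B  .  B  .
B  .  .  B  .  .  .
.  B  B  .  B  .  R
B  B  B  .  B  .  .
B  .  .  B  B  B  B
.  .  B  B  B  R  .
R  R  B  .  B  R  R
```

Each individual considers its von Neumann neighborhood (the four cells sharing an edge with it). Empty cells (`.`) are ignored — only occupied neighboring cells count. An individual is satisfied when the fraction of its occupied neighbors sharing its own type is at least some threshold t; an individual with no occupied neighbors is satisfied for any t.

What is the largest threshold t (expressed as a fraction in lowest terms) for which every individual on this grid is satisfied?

(0,0)B 2/2
(0,1)B 1/1
(0,3)B 1/1
(0,5)B — no occupied neighbors
(1,0)B 1/1
(1,3)B 1/1
(2,1)B 2/2
(2,2)B 2/2
(2,4)B 1/1
(2,6)R — no occupied neighbors
(3,0)B 2/2
(3,1)B 3/3
(3,2)B 2/2
(3,4)B 2/2
(4,0)B 1/1
(4,3)B 2/2
(4,4)B 4/4
(4,5)B 2/3
(4,6)B 1/1
(5,2)B 2/2
(5,3)B 3/3
(5,4)B 3/4
(5,5)R 1/3
(6,0)R 1/1
(6,1)R 1/2
(6,2)B 1/2
(6,4)B 1/2
(6,5)R 2/3
(6,6)R 1/1
The smallest same-type fraction is 1/3 at (5,5), which reduces to 1/3. Any threshold above that leaves this individual unsatisfied.

1/3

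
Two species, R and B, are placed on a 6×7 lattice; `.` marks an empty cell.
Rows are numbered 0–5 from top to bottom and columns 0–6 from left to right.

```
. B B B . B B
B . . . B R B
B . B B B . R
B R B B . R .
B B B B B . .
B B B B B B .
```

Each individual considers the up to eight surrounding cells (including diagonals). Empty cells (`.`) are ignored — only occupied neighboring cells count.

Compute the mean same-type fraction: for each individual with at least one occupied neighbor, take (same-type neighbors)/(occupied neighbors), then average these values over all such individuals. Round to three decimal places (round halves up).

0.796

Row 0: (0,1)B 2/2 · (0,2)B 2/2 · (0,3)B 2/2 · (0,5)B 3/4 · (0,6)B 2/3
Row 1: (1,0)B 2/2 · (1,4)B 4/5 · (1,5)R 1/6 · (1,6)B 2/4
Row 2: (2,0)B 2/3 · (2,2)B 3/4 · (2,3)B 5/5 · (2,4)B 3/5 · (2,6)R 2/3
Row 3: (3,0)B 3/4 · (3,1)R 0/7 · (3,2)B 6/7 · (3,3)B 7/7 · (3,5)R 1/3
Row 4: (4,0)B 4/5 · (4,1)B 7/8 · (4,2)B 7/8 · (4,3)B 7/7 · (4,4)B 5/6
Row 5: (5,0)B 3/3 · (5,1)B 5/5 · (5,2)B 5/5 · (5,3)B 5/5 · (5,4)B 4/4 · (5,5)B 2/2
Sum over 30 individuals: 2/2 + 2/2 + 2/2 + 3/4 + 2/3 + 2/2 + 4/5 + 1/6 + 2/4 + 2/3 + 3/4 + 5/5 + 3/5 + 2/3 + 3/4 + 0/7 + 6/7 + 7/7 + 1/3 + 4/5 + 7/8 + 7/8 + 7/7 + 5/6 + 3/3 + 5/5 + 5/5 + 5/5 + 4/4 + 2/2 = 5017/210; mean = 5017/210 ÷ 30 = 5017/6300 = 0.796349… → 0.796.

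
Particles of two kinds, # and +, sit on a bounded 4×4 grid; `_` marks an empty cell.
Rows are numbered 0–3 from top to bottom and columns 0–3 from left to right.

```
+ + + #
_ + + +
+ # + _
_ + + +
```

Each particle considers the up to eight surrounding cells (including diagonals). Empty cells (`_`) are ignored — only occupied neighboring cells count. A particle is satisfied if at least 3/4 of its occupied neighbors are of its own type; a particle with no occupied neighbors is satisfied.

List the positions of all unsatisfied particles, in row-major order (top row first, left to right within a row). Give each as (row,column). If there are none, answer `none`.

Row 0: (0,0)+ 2/2 ✓ · (0,1)+ 4/4 ✓ · (0,2)+ 4/5 ✓ · (0,3)# 0/3 ✗
Row 1: (1,1)+ 6/7 ✓ · (1,2)+ 5/7 ✗ · (1,3)+ 3/4 ✓
Row 2: (2,0)+ 2/3 ✗ · (2,1)# 0/6 ✗ · (2,2)+ 6/7 ✓
Row 3: (3,1)+ 3/4 ✓ · (3,2)+ 3/4 ✓ · (3,3)+ 2/2 ✓

(0,3), (1,2), (2,0), (2,1)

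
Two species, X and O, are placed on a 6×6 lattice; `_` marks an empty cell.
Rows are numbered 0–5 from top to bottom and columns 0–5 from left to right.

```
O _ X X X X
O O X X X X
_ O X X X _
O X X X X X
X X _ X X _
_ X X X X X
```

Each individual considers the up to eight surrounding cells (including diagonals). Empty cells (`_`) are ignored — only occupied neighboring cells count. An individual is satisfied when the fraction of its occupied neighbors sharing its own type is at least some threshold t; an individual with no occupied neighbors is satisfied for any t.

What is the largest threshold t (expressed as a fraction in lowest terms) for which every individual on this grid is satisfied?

1/4

Row 0: (0,0)O 2/2 · (0,2)X 3/4 · (0,3)X 5/5 · (0,4)X 5/5 · (0,5)X 3/3
Row 1: (1,0)O 3/3 · (1,1)O 3/6 · (1,2)X 5/7 · (1,3)X 8/8 · (1,4)X 7/7 · (1,5)X 4/4
Row 2: (2,1)O 3/7 · (2,2)X 6/8 · (2,3)X 8/8 · (2,4)X 7/7
Row 3: (3,0)O 1/4 · (3,1)X 4/6 · (3,2)X 6/7 · (3,3)X 7/7 · (3,4)X 6/6 · (3,5)X 3/3
Row 4: (4,0)X 3/4 · (4,1)X 5/6 · (4,3)X 7/7 · (4,4)X 7/7
Row 5: (5,1)X 3/3 · (5,2)X 4/4 · (5,3)X 4/4 · (5,4)X 4/4 · (5,5)X 2/2
The smallest same-type fraction is 1/4 at (3,0), which reduces to 1/4. Any threshold above that leaves this individual unsatisfied.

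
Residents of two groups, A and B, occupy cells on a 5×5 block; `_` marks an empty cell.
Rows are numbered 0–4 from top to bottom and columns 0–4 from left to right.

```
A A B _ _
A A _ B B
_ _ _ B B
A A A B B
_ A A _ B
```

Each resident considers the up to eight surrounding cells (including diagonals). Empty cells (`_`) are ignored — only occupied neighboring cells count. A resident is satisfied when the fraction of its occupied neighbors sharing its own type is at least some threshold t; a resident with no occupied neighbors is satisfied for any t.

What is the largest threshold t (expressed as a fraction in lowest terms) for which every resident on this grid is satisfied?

Row 0: (0,0)A 3/3 · (0,1)A 3/4 · (0,2)B 1/3
Row 1: (1,0)A 3/3 · (1,1)A 3/4 · (1,3)B 4/4 · (1,4)B 3/3
Row 2: (2,3)B 5/6 · (2,4)B 5/5
Row 3: (3,0)A 2/2 · (3,1)A 4/4 · (3,2)A 3/5 · (3,3)B 4/6 · (3,4)B 4/4
Row 4: (4,1)A 4/4 · (4,2)A 3/4 · (4,4)B 2/2
The smallest same-type fraction is 1/3 at (0,2), which reduces to 1/3. Any threshold above that leaves this resident unsatisfied.

1/3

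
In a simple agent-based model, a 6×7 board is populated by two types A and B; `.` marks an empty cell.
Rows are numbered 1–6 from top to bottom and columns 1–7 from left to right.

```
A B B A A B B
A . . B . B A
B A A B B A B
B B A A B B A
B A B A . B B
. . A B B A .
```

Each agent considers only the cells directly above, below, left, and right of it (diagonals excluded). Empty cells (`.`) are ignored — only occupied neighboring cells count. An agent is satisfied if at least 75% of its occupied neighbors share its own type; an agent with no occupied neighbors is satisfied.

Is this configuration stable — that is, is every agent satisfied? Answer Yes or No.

No

Row 1: (1,1)A 1/2 ✗ · (1,2)B 1/2 ✗ · (1,3)B 1/2 ✗ · (1,4)A 1/3 ✗ · (1,5)A 1/2 ✗ · (1,6)B 2/3 ✗ · (1,7)B 1/2 ✗
Row 2: (2,1)A 1/2 ✗ · (2,4)B 1/2 ✗ · (2,6)B 1/3 ✗ · (2,7)A 0/3 ✗
Row 3: (3,1)B 1/3 ✗ · (3,2)A 1/3 ✗ · (3,3)A 2/3 ✗ · (3,4)B 2/4 ✗ · (3,5)B 2/3 ✗ · (3,6)A 0/4 ✗ · (3,7)B 0/3 ✗
Row 4: (4,1)B 3/3 ✓ · (4,2)B 1/4 ✗ · (4,3)A 2/4 ✗ · (4,4)A 2/4 ✗ · (4,5)B 2/3 ✗ · (4,6)B 2/4 ✗ · (4,7)A 0/3 ✗
Row 5: (5,1)B 1/2 ✗ · (5,2)A 0/3 ✗ · (5,3)B 0/4 ✗ · (5,4)A 1/3 ✗ · (5,6)B 2/3 ✗ · (5,7)B 1/2 ✗
Row 6: (6,3)A 0/2 ✗ · (6,4)B 1/3 ✗ · (6,5)B 1/2 ✗ · (6,6)A 0/2 ✗
For instance (1,1) has only 1/2 same-type neighbors, below 3/4.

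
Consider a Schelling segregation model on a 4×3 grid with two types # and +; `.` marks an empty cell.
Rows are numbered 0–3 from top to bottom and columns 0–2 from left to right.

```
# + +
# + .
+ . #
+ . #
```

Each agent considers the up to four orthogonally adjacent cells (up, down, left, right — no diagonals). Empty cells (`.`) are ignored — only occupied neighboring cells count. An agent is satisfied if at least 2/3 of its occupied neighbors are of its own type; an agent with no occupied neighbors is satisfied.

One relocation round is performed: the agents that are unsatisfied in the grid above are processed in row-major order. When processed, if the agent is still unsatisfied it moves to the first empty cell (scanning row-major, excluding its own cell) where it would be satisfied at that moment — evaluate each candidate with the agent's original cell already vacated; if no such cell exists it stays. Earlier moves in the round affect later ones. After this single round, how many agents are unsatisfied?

3

Initially unsatisfied (in order): (0,0), (1,0), (1,1), (2,0).
  (0,0): no empty cell satisfies it; stays.
  (1,0): no empty cell satisfies it; stays.
  (1,1): no empty cell satisfies it; stays.
  (2,0) → (1,2).
Resulting grid:
# + +
# + +
. . #
+ . #
Unsatisfied now: (0,0), (1,0), (2,2).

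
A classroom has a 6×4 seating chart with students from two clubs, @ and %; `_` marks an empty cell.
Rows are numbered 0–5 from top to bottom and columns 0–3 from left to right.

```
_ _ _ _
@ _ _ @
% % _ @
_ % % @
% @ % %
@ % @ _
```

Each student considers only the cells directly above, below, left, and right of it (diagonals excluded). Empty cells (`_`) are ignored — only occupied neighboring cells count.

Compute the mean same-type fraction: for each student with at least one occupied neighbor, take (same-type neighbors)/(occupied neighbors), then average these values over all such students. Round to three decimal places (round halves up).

0.411

Row 1: (1,0)@ 0/1 · (1,3)@ 1/1
Row 2: (2,0)% 1/2 · (2,1)% 2/2 · (2,3)@ 2/2
Row 3: (3,1)% 2/3 · (3,2)% 2/3 · (3,3)@ 1/3
Row 4: (4,0)% 0/2 · (4,1)@ 0/4 · (4,2)% 2/4 · (4,3)% 1/2
Row 5: (5,0)@ 0/2 · (5,1)% 0/3 · (5,2)@ 0/2
Sum over 15 students: 0/1 + 1/1 + 1/2 + 2/2 + 2/2 + 2/3 + 2/3 + 1/3 + 0/2 + 0/4 + 2/4 + 1/2 + 0/2 + 0/3 + 0/2 = 37/6; mean = 37/6 ÷ 15 = 37/90 = 0.411111… → 0.411.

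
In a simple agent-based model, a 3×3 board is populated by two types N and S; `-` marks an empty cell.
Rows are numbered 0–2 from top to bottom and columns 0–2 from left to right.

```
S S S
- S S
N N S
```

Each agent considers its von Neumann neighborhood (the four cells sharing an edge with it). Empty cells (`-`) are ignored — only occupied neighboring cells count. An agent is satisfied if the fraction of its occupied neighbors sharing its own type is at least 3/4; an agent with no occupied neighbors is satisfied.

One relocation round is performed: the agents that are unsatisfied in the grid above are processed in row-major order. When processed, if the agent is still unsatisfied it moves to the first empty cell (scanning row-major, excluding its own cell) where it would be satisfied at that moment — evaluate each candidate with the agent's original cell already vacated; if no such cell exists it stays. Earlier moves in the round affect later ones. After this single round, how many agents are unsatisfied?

3

Initially unsatisfied (in order): (1,1), (2,1), (2,2).
  (1,1): no empty cell satisfies it; stays.
  (2,1): no empty cell satisfies it; stays.
  (2,2): no empty cell satisfies it; stays.
Resulting grid:
S S S
- S S
N N S
Unsatisfied now: (1,1), (2,1), (2,2).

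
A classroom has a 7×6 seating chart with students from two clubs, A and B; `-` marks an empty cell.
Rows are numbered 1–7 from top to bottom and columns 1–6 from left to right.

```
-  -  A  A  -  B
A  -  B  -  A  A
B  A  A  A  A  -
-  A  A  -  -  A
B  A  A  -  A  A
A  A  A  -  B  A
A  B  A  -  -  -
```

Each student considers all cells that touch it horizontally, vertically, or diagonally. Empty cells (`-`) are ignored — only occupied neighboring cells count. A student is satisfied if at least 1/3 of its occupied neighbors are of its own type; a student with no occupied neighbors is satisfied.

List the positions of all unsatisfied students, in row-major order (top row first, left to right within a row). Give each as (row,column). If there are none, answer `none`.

(1,6), (2,3), (3,1), (5,1), (6,5), (7,2)

(1,3)A 1/2 ✓
(1,4)A 2/3 ✓
(1,6)B 0/2 ✗
(2,1)A 1/2 ✓
(2,3)B 0/5 ✗
(2,5)A 4/5 ✓
(2,6)A 2/3 ✓
(3,1)B 0/3 ✗
(3,2)A 4/6 ✓
(3,3)A 4/5 ✓
(3,4)A 4/5 ✓
(3,5)A 4/4 ✓
(4,2)A 5/7 ✓
(4,3)A 6/6 ✓
(4,6)A 3/3 ✓
(5,1)B 0/4 ✗
(5,2)A 6/7 ✓
(5,3)A 5/5 ✓
(5,5)A 3/4 ✓
(5,6)A 3/4 ✓
(6,1)A 3/5 ✓
(6,2)A 6/8 ✓
(6,3)A 4/5 ✓
(6,5)B 0/3 ✗
(6,6)A 2/3 ✓
(7,1)A 2/3 ✓
(7,2)B 0/5 ✗
(7,3)A 2/3 ✓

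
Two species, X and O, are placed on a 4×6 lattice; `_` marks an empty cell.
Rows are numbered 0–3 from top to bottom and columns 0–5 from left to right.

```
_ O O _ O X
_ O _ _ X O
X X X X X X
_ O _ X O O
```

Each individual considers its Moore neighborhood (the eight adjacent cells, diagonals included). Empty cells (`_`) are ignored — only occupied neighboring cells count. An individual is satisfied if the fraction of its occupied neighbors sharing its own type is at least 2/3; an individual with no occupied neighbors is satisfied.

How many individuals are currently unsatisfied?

(0,1)O 2/2 satisfied
(0,2)O 2/2 satisfied
(0,4)O 1/3 not
(0,5)X 1/3 not
(1,1)O 2/5 not
(1,4)X 4/6 satisfied
(1,5)O 1/5 not
(2,0)X 1/3 not
(2,1)X 2/4 not
(2,2)X 3/5 not
(2,3)X 4/5 satisfied
(2,4)X 4/7 not
(2,5)X 2/5 not
(3,1)O 0/3 not
(3,3)X 3/4 satisfied
(3,4)O 1/5 not
(3,5)O 1/3 not
Unsatisfied: (0,4), (0,5), (1,1), (1,5), (2,0), (2,1), (2,2), (2,4), (2,5), (3,1), (3,4), (3,5) — 12 in total.

12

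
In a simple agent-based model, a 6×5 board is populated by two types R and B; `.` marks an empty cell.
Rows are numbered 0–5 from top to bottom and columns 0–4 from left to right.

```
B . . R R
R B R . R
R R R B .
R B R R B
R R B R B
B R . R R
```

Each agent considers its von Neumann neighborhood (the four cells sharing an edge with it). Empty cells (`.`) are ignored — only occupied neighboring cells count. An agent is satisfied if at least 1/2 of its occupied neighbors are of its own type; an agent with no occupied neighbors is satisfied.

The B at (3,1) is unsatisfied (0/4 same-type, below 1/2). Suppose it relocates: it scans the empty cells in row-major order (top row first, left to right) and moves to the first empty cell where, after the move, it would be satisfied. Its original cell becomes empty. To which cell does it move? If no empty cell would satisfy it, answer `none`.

Vacating (3,1). Empty cells in order:
  (0,1): 2/2 same-type → satisfied — stop here.

(0,1)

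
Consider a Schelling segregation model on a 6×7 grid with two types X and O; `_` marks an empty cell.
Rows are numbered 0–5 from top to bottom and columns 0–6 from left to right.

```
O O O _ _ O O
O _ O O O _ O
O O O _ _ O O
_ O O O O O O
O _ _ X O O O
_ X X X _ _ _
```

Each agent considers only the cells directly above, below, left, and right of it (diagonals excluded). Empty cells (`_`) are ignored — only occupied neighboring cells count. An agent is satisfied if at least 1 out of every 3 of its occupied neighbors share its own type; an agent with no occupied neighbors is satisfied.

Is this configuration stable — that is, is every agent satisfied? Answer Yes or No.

Yes

(0,0)O 2/2 satisfied
(0,1)O 2/2 satisfied
(0,2)O 2/2 satisfied
(0,5)O 1/1 satisfied
(0,6)O 2/2 satisfied
(1,0)O 2/2 satisfied
(1,2)O 3/3 satisfied
(1,3)O 2/2 satisfied
(1,4)O 1/1 satisfied
(1,6)O 2/2 satisfied
(2,0)O 2/2 satisfied
(2,1)O 3/3 satisfied
(2,2)O 3/3 satisfied
(2,5)O 2/2 satisfied
(2,6)O 3/3 satisfied
(3,1)O 2/2 satisfied
(3,2)O 3/3 satisfied
(3,3)O 2/3 satisfied
(3,4)O 3/3 satisfied
(3,5)O 4/4 satisfied
(3,6)O 3/3 satisfied
(4,0)O 0/0 satisfied
(4,3)X 1/3 satisfied
(4,4)O 2/3 satisfied
(4,5)O 3/3 satisfied
(4,6)O 2/2 satisfied
(5,1)X 1/1 satisfied
(5,2)X 2/2 satisfied
(5,3)X 2/2 satisfied
All meet the threshold, so the configuration is stable.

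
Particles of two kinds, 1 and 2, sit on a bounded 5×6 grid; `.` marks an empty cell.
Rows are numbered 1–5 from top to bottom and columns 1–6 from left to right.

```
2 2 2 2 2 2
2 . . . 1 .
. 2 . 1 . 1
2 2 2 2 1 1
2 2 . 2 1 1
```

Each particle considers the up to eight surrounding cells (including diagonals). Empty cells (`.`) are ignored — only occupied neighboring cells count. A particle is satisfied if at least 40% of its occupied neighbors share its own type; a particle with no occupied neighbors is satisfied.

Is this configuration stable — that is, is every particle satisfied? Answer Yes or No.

Yes

Row 1: (1,1)2 2/2 ✓ · (1,2)2 3/3 ✓ · (1,3)2 2/2 ✓ · (1,4)2 2/3 ✓ · (1,5)2 2/3 ✓ · (1,6)2 1/2 ✓
Row 2: (2,1)2 3/3 ✓ · (2,5)1 2/5 ✓
Row 3: (3,2)2 4/4 ✓ · (3,4)1 2/4 ✓ · (3,6)1 3/3 ✓
Row 4: (4,1)2 4/4 ✓ · (4,2)2 5/5 ✓ · (4,3)2 5/6 ✓ · (4,4)2 2/5 ✓ · (4,5)1 5/7 ✓ · (4,6)1 4/4 ✓
Row 5: (5,1)2 3/3 ✓ · (5,2)2 4/4 ✓ · (5,4)2 2/4 ✓ · (5,5)1 3/5 ✓ · (5,6)1 3/3 ✓
All meet the threshold, so the configuration is stable.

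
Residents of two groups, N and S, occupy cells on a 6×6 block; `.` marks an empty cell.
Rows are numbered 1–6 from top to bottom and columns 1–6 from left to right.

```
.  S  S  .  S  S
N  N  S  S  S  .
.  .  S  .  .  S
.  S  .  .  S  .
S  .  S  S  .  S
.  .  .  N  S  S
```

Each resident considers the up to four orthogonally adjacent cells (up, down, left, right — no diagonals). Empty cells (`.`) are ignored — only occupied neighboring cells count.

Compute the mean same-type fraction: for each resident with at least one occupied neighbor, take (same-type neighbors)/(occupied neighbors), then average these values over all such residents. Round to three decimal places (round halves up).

(1,2)S 1/2
(1,3)S 2/2
(1,5)S 2/2
(1,6)S 1/1
(2,1)N 1/1
(2,2)N 1/3
(2,3)S 3/4
(2,4)S 2/2
(2,5)S 2/2
(3,3)S 1/1
(3,6)S — no occupied neighbors
(4,2)S — no occupied neighbors
(4,5)S — no occupied neighbors
(5,1)S — no occupied neighbors
(5,3)S 1/1
(5,4)S 1/2
(5,6)S 1/1
(6,4)N 0/2
(6,5)S 1/2
(6,6)S 2/2
Sum over 16 residents: 1/2 + 2/2 + 2/2 + 1/1 + 1/1 + 1/3 + 3/4 + 2/2 + 2/2 + 1/1 + 1/1 + 1/2 + 1/1 + 0/2 + 1/2 + 2/2 = 151/12; mean = 151/12 ÷ 16 = 151/192 = 0.786458… → 0.786.

0.786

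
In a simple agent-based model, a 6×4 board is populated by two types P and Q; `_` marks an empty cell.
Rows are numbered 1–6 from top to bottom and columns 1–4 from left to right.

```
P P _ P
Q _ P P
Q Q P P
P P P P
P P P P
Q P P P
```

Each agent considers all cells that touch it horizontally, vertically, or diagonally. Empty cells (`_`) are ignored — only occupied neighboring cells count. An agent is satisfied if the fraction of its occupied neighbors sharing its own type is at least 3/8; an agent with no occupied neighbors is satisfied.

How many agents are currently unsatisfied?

Row 1: (1,1)P 1/2 ✓ · (1,2)P 2/3 ✓ · (1,4)P 2/2 ✓
Row 2: (2,1)Q 2/4 ✓ · (2,3)P 5/6 ✓ · (2,4)P 4/4 ✓
Row 3: (3,1)Q 2/4 ✓ · (3,2)Q 2/7 ✗ · (3,3)P 6/7 ✓ · (3,4)P 5/5 ✓
Row 4: (4,1)P 3/5 ✓ · (4,2)P 6/8 ✓ · (4,3)P 7/8 ✓ · (4,4)P 5/5 ✓
Row 5: (5,1)P 4/5 ✓ · (5,2)P 7/8 ✓ · (5,3)P 8/8 ✓ · (5,4)P 5/5 ✓
Row 6: (6,1)Q 0/3 ✗ · (6,2)P 4/5 ✓ · (6,3)P 5/5 ✓ · (6,4)P 3/3 ✓
Unsatisfied: (3,2), (6,1) — 2 in total.

2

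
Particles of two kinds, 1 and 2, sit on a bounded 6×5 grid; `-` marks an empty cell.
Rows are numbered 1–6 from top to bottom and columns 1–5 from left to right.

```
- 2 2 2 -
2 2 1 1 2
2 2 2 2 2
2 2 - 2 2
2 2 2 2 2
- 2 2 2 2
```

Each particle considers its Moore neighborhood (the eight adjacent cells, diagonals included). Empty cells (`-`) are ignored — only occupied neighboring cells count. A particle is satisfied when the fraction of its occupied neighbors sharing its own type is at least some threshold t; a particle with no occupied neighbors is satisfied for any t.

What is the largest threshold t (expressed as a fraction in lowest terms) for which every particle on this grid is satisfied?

Row 1: (1,2)2 3/4 · (1,3)2 3/5 · (1,4)2 2/4
Row 2: (2,1)2 4/4 · (2,2)2 6/7 · (2,3)1 1/8 · (2,4)1 1/7 · (2,5)2 3/4
Row 3: (3,1)2 5/5 · (3,2)2 6/7 · (3,3)2 5/7 · (3,4)2 5/7 · (3,5)2 4/5
Row 4: (4,1)2 5/5 · (4,2)2 7/7 · (4,4)2 7/7 · (4,5)2 5/5
Row 5: (5,1)2 4/4 · (5,2)2 6/6 · (5,3)2 7/7 · (5,4)2 7/7 · (5,5)2 5/5
Row 6: (6,2)2 4/4 · (6,3)2 5/5 · (6,4)2 5/5 · (6,5)2 3/3
The smallest same-type fraction is 1/8 at (2,3), which reduces to 1/8. Any threshold above that leaves this particle unsatisfied.

1/8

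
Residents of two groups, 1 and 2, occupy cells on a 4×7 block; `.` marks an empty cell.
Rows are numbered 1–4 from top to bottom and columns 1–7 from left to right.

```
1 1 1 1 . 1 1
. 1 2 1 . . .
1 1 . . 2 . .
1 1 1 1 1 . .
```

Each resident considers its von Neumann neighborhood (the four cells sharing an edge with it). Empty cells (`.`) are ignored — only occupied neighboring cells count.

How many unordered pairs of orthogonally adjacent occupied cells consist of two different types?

Scan each occupied cell's neighbors to the right and below so each pair is counted once.
From row 1: 1 unlike of 7 pairs (running 1/7).
From row 2: 2 unlike of 3 pairs (running 3/10).
From row 3: 1 unlike of 4 pairs (running 4/14).
From row 4: 0 unlike of 4 pairs (running 4/18).
Total adjacent occupied pairs: 18; unlike-type pairs: 4.

4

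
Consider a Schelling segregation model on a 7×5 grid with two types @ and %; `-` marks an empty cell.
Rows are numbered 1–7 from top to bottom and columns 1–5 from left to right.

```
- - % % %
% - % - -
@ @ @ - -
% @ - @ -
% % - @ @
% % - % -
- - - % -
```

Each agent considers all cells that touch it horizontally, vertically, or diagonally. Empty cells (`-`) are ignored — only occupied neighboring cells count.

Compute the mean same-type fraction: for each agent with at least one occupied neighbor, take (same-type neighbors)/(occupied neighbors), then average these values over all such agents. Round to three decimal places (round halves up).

Row 1: (1,3)% 2/2 · (1,4)% 3/3 · (1,5)% 1/1
Row 2: (2,1)% 0/2 · (2,3)% 2/4
Row 3: (3,1)@ 2/4 · (3,2)@ 3/6 · (3,3)@ 3/4
Row 4: (4,1)% 2/5 · (4,2)@ 3/6 · (4,4)@ 3/3
Row 5: (5,1)% 4/5 · (5,2)% 4/5 · (5,4)@ 2/3 · (5,5)@ 2/3
Row 6: (6,1)% 3/3 · (6,2)% 3/3 · (6,4)% 1/3
Row 7: (7,4)% 1/1
Sum over 19 agents: 2/2 + 3/3 + 1/1 + 0/2 + 2/4 + 2/4 + 3/6 + 3/4 + 2/5 + 3/6 + 3/3 + 4/5 + 4/5 + 2/3 + 2/3 + 3/3 + 3/3 + 1/3 + 1/1 = 161/12; mean = 161/12 ÷ 19 = 161/228 = 0.706140… → 0.706.

0.706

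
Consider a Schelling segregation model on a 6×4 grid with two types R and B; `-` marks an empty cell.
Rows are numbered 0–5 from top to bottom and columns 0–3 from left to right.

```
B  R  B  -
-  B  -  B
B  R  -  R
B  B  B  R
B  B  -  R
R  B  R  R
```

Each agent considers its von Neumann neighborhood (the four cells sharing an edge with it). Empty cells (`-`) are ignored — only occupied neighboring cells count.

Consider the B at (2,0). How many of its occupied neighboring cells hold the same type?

Occupied neighbors of (2,0): (3,0)=B, (2,1)=R.
Same type (B): 1 of 2.

1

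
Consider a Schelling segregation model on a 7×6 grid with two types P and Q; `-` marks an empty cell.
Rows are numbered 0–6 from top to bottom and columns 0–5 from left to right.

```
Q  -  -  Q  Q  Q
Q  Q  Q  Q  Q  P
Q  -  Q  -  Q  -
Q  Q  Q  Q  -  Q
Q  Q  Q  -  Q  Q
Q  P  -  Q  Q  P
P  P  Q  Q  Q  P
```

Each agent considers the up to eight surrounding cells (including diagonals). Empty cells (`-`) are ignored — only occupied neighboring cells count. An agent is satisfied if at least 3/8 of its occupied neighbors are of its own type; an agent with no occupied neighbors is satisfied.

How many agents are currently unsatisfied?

4

Row 0: (0,0)Q 2/2 satisfied · (0,3)Q 4/4 satisfied · (0,4)Q 4/5 satisfied · (0,5)Q 2/3 satisfied
Row 1: (1,0)Q 3/3 satisfied · (1,1)Q 5/5 satisfied · (1,2)Q 4/4 satisfied · (1,3)Q 6/6 satisfied · (1,4)Q 5/6 satisfied · (1,5)P 0/4 not
Row 2: (2,0)Q 4/4 satisfied · (2,2)Q 6/6 satisfied · (2,4)Q 4/5 satisfied
Row 3: (3,0)Q 4/4 satisfied · (3,1)Q 7/7 satisfied · (3,2)Q 5/5 satisfied · (3,3)Q 5/5 satisfied · (3,5)Q 3/3 satisfied
Row 4: (4,0)Q 4/5 satisfied · (4,1)Q 6/7 satisfied · (4,2)Q 5/6 satisfied · (4,4)Q 5/6 satisfied · (4,5)Q 3/4 satisfied
Row 5: (5,0)Q 2/5 satisfied · (5,1)P 2/7 not · (5,3)Q 6/6 satisfied · (5,4)Q 5/7 satisfied · (5,5)P 1/5 not
Row 6: (6,0)P 2/3 satisfied · (6,1)P 2/4 satisfied · (6,2)Q 2/4 satisfied · (6,3)Q 4/4 satisfied · (6,4)Q 3/5 satisfied · (6,5)P 1/3 not
Unsatisfied: (1,5), (5,1), (5,5), (6,5) — 4 in total.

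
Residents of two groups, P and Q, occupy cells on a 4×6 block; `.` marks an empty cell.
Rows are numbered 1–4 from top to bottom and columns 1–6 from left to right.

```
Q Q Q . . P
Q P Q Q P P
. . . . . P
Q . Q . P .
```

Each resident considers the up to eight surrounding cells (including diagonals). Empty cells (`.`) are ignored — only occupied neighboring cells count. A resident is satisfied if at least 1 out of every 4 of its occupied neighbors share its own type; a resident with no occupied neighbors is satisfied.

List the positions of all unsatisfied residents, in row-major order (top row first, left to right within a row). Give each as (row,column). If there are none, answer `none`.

Row 1: (1,1)Q 2/3 satisfied · (1,2)Q 4/5 satisfied · (1,3)Q 3/4 satisfied · (1,6)P 2/2 satisfied
Row 2: (2,1)Q 2/3 satisfied · (2,2)P 0/5 not · (2,3)Q 3/4 satisfied · (2,4)Q 2/3 satisfied · (2,5)P 3/4 satisfied · (2,6)P 3/3 satisfied
Row 3: (3,6)P 3/3 satisfied
Row 4: (4,1)Q 0/0 satisfied · (4,3)Q 0/0 satisfied · (4,5)P 1/1 satisfied

(2,2)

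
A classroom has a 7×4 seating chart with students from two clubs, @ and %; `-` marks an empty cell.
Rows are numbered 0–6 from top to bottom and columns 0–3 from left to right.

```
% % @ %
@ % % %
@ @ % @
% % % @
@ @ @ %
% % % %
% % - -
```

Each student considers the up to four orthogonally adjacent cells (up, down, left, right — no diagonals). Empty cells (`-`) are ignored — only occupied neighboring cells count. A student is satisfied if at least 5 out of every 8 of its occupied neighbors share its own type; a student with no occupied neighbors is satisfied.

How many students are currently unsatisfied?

(0,0)% 1/2 ✗
(0,1)% 2/3 ✓
(0,2)@ 0/3 ✗
(0,3)% 1/2 ✗
(1,0)@ 1/3 ✗
(1,1)% 2/4 ✗
(1,2)% 3/4 ✓
(1,3)% 2/3 ✓
(2,0)@ 2/3 ✓
(2,1)@ 1/4 ✗
(2,2)% 2/4 ✗
(2,3)@ 1/3 ✗
(3,0)% 1/3 ✗
(3,1)% 2/4 ✗
(3,2)% 2/4 ✗
(3,3)@ 1/3 ✗
(4,0)@ 1/3 ✗
(4,1)@ 2/4 ✗
(4,2)@ 1/4 ✗
(4,3)% 1/3 ✗
(5,0)% 2/3 ✓
(5,1)% 3/4 ✓
(5,2)% 2/3 ✓
(5,3)% 2/2 ✓
(6,0)% 2/2 ✓
(6,1)% 2/2 ✓
Unsatisfied: (0,0), (0,2), (0,3), (1,0), (1,1), (2,1), (2,2), (2,3), (3,0), (3,1), (3,2), (3,3), (4,0), (4,1), (4,2), (4,3) — 16 in total.

16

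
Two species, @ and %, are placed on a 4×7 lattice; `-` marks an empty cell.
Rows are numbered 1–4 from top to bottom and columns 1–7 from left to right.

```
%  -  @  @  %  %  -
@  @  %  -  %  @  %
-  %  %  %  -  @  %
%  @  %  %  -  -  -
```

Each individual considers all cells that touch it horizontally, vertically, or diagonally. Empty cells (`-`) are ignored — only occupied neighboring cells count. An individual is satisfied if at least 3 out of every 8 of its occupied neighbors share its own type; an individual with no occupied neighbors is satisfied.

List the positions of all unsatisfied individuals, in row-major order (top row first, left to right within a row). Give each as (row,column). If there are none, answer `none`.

(1,1)% 0/2 not
(1,3)@ 2/3 satisfied
(1,4)@ 1/4 not
(1,5)% 2/4 satisfied
(1,6)% 3/4 satisfied
(2,1)@ 1/3 not
(2,2)@ 2/6 not
(2,3)% 3/6 satisfied
(2,5)% 3/6 satisfied
(2,6)@ 1/6 not
(2,7)% 2/4 satisfied
(3,2)% 4/7 satisfied
(3,3)% 5/7 satisfied
(3,4)% 5/5 satisfied
(3,6)@ 1/4 not
(3,7)% 1/3 not
(4,1)% 1/2 satisfied
(4,2)@ 0/4 not
(4,3)% 4/5 satisfied
(4,4)% 3/3 satisfied

(1,1), (1,4), (2,1), (2,2), (2,6), (3,6), (3,7), (4,2)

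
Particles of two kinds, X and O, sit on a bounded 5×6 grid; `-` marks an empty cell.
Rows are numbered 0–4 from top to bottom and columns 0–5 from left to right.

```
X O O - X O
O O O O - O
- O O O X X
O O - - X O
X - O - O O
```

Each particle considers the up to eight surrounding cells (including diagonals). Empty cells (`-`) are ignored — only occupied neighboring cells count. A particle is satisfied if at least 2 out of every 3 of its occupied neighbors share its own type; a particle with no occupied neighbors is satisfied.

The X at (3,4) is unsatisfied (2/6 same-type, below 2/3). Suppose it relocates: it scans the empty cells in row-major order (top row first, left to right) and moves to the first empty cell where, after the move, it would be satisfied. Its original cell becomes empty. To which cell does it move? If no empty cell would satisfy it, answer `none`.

Vacating (3,4). Empty cells in order:
  (0,3): 1/4 same-type → still unsatisfied.
  (1,4): 3/7 same-type → still unsatisfied.
  (2,0): 0/5 same-type → still unsatisfied.
  (3,2): 0/5 same-type → still unsatisfied.
  (3,3): 1/5 same-type → still unsatisfied.
  (4,1): 1/4 same-type → still unsatisfied.
  (4,3): 0/2 same-type → still unsatisfied.

none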